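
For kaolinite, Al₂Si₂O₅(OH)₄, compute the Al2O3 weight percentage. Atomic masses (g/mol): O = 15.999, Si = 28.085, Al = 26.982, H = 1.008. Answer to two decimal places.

39.50 wt%

Molar mass of Al₂Si₂O₅(OH)₄ = 2*26.982 + 2*28.085 + 9*15.999 + 4*1.008 = 258.157 g/mol.
Each formula unit contains 2 Al, equivalent to 2/2 = 1.0000 mol Al2O3.
M(Al2O3) = 2×26.982 + 3×15.999 = 101.961 g/mol.
Mass of Al2O3 per formula unit = 1.0000 × 101.961 = 101.961 g.
Al2O3 wt% = 101.961 / 258.157 × 100 = 39.50%.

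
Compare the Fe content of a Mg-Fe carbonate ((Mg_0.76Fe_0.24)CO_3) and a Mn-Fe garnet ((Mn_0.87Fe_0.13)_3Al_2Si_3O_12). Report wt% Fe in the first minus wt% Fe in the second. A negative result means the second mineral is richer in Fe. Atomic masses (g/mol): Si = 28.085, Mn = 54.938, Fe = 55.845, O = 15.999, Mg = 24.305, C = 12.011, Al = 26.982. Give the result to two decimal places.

M((Mg_0.76Fe_0.24)CO_3) = 91.883 g/mol, so wt% Fe = 13.403/91.883 × 100 = 14.59%.
M((Mn_0.87Fe_0.13)_3Al_2Si_3O_12) = 495.375 g/mol, so wt% Fe = 21.780/495.375 × 100 = 4.40%.
14.59 − 4.40 = 10.19 pp.

10.19 percentage points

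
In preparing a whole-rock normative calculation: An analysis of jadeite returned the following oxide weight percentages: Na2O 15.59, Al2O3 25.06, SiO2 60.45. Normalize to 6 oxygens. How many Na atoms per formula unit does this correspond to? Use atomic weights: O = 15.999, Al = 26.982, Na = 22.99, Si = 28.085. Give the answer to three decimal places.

Na2O (M=61.979): mol = 0.25154; Na = 0.50308, O = 0.25154.
Al2O3 (M=101.961): mol = 0.24578; Al = 0.49156, O = 0.73734.
SiO2 (M=60.083): mol = 1.00611; Si = 1.00611, O = 2.01222.
ΣO = 3.00110; factor = 6/ΣO = 1.99927.
Na apfu = 0.50308 × 1.99927 = 1.006.

1.006 Na apfu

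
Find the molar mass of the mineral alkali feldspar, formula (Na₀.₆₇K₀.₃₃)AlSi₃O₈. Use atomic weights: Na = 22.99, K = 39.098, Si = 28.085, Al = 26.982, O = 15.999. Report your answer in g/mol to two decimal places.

267.53 g/mol

M = 0.67(22.99) + 0.33(39.098) + 1(26.982) + 3(28.085) + 8(15.999)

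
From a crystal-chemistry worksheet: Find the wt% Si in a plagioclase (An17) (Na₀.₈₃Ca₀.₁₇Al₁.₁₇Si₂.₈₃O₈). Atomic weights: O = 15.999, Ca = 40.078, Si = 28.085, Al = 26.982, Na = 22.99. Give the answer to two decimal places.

Molar mass of Na₀.₈₃Ca₀.₁₇Al₁.₁₇Si₂.₈₃O₈: 0.83×22.99 + 0.17×40.078 + 1.17×26.982 + 2.83×28.085 + 8×15.999 = 264.936 g/mol.
Mass of Si per formula unit: 2.83 × 28.085 = 79.481 g.
Weight fraction Si = 79.481 / 264.936 = 0.3000.

30.00 weight percent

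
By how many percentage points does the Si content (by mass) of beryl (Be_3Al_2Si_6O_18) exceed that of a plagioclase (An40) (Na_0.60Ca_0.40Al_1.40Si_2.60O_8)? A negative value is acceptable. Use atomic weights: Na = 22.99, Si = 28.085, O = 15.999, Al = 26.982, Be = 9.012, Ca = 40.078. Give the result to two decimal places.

4.17 percentage points

Si in Be_3Al_2Si_6O_18: molar mass 537.492 g/mol; 6×28.085 = 168.510 g → 31.35 wt%.
Si in Na_0.60Ca_0.40Al_1.40Si_2.60O_8: molar mass 268.613 g/mol; 2.60×28.085 = 73.021 g → 27.18 wt%.
Difference = 31.35 − 27.18 = 4.17 percentage points.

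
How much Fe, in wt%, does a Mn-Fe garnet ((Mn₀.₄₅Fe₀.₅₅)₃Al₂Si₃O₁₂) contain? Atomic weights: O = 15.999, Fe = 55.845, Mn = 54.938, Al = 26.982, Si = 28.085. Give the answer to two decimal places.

18.56 wt%

M((Mn₀.₄₅Fe₀.₅₅)₃Al₂Si₃O₁₂) = 496.518 g/mol.
Fe contributes 1.65 × 55.845 = 92.144 g per mole.
92.144/496.518 = 0.1856 → 18.56%.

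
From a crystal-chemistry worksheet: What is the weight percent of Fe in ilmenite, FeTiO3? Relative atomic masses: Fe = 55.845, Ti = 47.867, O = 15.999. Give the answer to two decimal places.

36.81 weight percent

Formula mass = 1×55.845 + 1×47.867 + 3×15.999 = 151.709 g/mol, of which 55.845 g is Fe.
So Fe makes up 55.845/151.709 = 0.3681 of the mass, i.e. 36.81%.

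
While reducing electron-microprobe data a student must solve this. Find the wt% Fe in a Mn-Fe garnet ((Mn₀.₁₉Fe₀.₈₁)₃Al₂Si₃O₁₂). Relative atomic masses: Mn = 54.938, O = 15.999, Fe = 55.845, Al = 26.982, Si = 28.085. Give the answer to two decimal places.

Molar mass of (Mn₀.₁₉Fe₀.₈₁)₃Al₂Si₃O₁₂: 0.57×54.938 + 2.43×55.845 + 2×26.982 + 3×28.085 + 12×15.999 = 497.225 g/mol.
Mass of Fe per formula unit: 2.43 × 55.845 = 135.703 g.
Weight fraction Fe = 135.703 / 497.225 = 0.2729.

27.29 mass %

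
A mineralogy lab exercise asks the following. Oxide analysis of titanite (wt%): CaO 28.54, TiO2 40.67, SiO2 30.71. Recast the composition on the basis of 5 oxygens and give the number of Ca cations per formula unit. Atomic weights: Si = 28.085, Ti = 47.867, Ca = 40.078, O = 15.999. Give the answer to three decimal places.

0.998 Ca apfu

CaO (M=56.077): mol = 0.50894; Ca = 0.50894, O = 0.50894.
TiO2 (M=79.865): mol = 0.50923; Ti = 0.50923, O = 1.01846.
SiO2 (M=60.083): mol = 0.51113; Si = 0.51113, O = 1.02226.
ΣO = 2.54966; factor = 5/ΣO = 1.96105.
Ca apfu = 0.50894 × 1.96105 = 0.998.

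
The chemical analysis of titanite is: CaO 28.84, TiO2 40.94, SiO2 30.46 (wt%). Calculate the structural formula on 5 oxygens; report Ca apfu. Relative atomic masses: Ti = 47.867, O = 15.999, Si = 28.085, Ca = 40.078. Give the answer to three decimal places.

1.007 Ca apfu

28.84 wt% CaO ÷ 56.077 g/mol = 0.51429 mol, giving 0.51429 Ca and 0.51429 O.
40.94 wt% TiO2 ÷ 79.865 g/mol = 0.51262 mol, giving 0.51262 Ti and 1.02524 O.
30.46 wt% SiO2 ÷ 60.083 g/mol = 0.50697 mol, giving 0.50697 Si and 1.01394 O.
Oxygen sums to 2.55347; scaling by 5/2.55347 = 1.95812 puts the formula on 5 O.
Ca: 0.51429 × 1.95812 = 1.007 atoms per formula unit.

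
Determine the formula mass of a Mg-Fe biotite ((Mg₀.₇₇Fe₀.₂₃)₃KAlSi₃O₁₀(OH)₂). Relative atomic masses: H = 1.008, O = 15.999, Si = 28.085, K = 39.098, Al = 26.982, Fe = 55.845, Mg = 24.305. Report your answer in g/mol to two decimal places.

The formula mass is the sum 2.31·24.305 + 0.69·55.845 + 1·39.098 + 1·26.982 + 3·28.085 + 12·15.999 + 2·1.008.

439.02 g/mol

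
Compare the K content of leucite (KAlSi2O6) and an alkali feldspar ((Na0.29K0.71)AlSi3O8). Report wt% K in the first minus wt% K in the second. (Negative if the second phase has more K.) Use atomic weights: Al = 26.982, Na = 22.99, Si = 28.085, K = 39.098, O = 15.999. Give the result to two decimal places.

K in KAlSi2O6: molar mass 218.244 g/mol; 1×39.098 = 39.098 g → 17.91 wt%.
K in (Na0.29K0.71)AlSi3O8: molar mass 273.656 g/mol; 0.71×39.098 = 27.760 g → 10.14 wt%.
Difference = 17.91 − 10.14 = 7.77 percentage points.

7.77 percentage points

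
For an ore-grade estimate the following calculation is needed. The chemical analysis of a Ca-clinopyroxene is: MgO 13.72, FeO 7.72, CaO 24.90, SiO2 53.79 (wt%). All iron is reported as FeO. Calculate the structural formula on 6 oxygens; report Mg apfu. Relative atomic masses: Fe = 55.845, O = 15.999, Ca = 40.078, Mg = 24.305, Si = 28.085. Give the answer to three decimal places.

0.761 Mg apfu

MgO (M=40.304): mol = 0.34041; Mg = 0.34041, O = 0.34041.
FeO (M=71.844): mol = 0.10746; Fe = 0.10746, O = 0.10746.
CaO (M=56.077): mol = 0.44403; Ca = 0.44403, O = 0.44403.
SiO2 (M=60.083): mol = 0.89526; Si = 0.89526, O = 1.79052.
ΣO = 2.68242; factor = 6/ΣO = 2.23679.
Mg apfu = 0.34041 × 2.23679 = 0.761.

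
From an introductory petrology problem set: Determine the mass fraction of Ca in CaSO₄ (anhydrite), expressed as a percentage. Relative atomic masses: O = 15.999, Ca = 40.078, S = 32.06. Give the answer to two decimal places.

29.44 weight percent

Formula mass = 1·40.078 + 1·32.06 + 4·15.999 = 136.134 g/mol, of which 40.078 g is Ca.
So Ca makes up 40.078/136.134 = 0.2944 of the mass, i.e. 29.44%.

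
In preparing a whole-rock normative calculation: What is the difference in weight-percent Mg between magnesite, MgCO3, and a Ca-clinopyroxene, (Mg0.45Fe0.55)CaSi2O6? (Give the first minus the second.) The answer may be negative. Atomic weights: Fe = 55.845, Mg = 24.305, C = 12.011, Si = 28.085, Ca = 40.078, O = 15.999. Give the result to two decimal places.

M(MgCO3) = 84.313 g/mol, so wt% Mg = 24.305/84.313 × 100 = 28.83%.
M((Mg0.45Fe0.55)CaSi2O6) = 233.894 g/mol, so wt% Mg = 10.937/233.894 × 100 = 4.68%.
28.83 − 4.68 = 24.15 pp.

24.15 percentage points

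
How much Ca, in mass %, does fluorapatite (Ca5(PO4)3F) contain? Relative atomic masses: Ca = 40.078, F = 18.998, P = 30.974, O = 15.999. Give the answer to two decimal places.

M(Ca5(PO4)3F) = 504.298 g/mol.
Ca contributes 5 × 40.078 = 200.390 g per mole.
200.390/504.298 = 0.3974 → 39.74%.

39.74 mass %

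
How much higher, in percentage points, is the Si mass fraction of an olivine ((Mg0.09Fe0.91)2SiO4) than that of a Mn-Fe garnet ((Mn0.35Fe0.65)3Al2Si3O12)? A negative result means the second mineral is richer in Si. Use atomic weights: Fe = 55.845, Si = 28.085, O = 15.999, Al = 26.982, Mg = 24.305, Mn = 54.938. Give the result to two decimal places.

First mineral: 28.085 g Si in 198.094 g formula = 14.18 wt% Si.
Second mineral: 84.255 g Si in 496.790 g formula = 16.96 wt% Si.
14.18% − 16.96% gives a difference of -2.78 percentage points.

-2.78 percentage points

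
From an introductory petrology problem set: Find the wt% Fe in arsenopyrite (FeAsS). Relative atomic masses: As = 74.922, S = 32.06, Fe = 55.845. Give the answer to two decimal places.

34.30 mass %

Formula mass = 1×55.845 + 1×74.922 + 1×32.06 = 162.827 g/mol, of which 55.845 g is Fe.
So Fe makes up 55.845/162.827 = 0.3430 of the mass, i.e. 34.30%.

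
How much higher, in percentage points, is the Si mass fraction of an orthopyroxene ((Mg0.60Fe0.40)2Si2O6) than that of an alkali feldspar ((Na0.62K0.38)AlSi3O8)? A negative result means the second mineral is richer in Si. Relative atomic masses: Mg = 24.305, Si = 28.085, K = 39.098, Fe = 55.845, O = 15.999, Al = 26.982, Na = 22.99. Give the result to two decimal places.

-6.55 percentage points

Si in (Mg0.60Fe0.40)2Si2O6: molar mass 226.006 g/mol; 2×28.085 = 56.170 g → 24.85 wt%.
Si in (Na0.62K0.38)AlSi3O8: molar mass 268.340 g/mol; 3×28.085 = 84.255 g → 31.40 wt%.
Difference = 24.85 − 31.40 = -6.55 percentage points.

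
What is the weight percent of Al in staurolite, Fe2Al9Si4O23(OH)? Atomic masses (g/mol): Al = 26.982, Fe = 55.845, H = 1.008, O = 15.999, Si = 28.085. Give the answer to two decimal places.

Formula mass = 2×55.845 + 9×26.982 + 4×28.085 + 24×15.999 + 1×1.008 = 851.852 g/mol, of which 242.838 g is Al.
So Al makes up 242.838/851.852 = 0.2851 of the mass, i.e. 28.51%.

28.51 mass %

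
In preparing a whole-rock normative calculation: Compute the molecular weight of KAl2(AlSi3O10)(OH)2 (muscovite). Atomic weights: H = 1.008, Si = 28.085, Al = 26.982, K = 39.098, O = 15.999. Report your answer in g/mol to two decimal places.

The formula mass is the sum 1·39.098 + 3·26.982 + 3·28.085 + 12·15.999 + 2·1.008.

398.30 g/mol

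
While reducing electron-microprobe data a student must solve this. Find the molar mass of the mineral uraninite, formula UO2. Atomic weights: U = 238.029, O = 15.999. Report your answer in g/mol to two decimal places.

U: 1 × 238.029 = 238.0290
O: 2 × 15.999 = 31.9980
Summing the contributions gives the formula mass.

270.03 g/mol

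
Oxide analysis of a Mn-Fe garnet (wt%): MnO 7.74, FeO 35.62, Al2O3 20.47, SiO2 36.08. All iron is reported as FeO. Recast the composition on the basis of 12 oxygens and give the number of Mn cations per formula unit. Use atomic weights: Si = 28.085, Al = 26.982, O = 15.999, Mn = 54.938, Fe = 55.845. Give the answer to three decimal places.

7.74 wt% MnO ÷ 70.937 g/mol = 0.10911 mol, giving 0.10911 Mn and 0.10911 O.
35.62 wt% FeO ÷ 71.844 g/mol = 0.49580 mol, giving 0.49580 Fe and 0.49580 O.
20.47 wt% Al2O3 ÷ 101.961 g/mol = 0.20076 mol, giving 0.40152 Al and 0.60228 O.
36.08 wt% SiO2 ÷ 60.083 g/mol = 0.60050 mol, giving 0.60050 Si and 1.20100 O.
Oxygen sums to 2.40819; scaling by 12/2.40819 = 4.98300 puts the formula on 12 O.
Mn: 0.10911 × 4.98300 = 0.544 atoms per formula unit.

0.544 Mn apfu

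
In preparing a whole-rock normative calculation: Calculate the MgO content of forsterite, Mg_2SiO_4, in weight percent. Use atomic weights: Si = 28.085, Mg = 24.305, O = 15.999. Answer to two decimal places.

57.29 wt%

M(Mg_2SiO_4) = 140.691 g/mol; M(MgO) = 40.304 g/mol.
Moles MgO per formula unit = 2 Mg ÷ 1 = 2.0000.
MgO fraction = (2.0000 × 40.304) / 140.691 = 80.608/140.691 = 0.5729.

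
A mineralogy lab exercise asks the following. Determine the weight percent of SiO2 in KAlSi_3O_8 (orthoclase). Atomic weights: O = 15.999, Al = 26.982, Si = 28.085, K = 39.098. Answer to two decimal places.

Molar mass of KAlSi_3O_8 = 1·39.098 + 1·26.982 + 3·28.085 + 8·15.999 = 278.327 g/mol.
Each formula unit contains 3 Si, equivalent to 3/1 = 3.0000 mol SiO2.
M(SiO2) = 1×28.085 + 2×15.999 = 60.083 g/mol.
Mass of SiO2 per formula unit = 3.0000 × 60.083 = 180.249 g.
SiO2 wt% = 180.249 / 278.327 × 100 = 64.76%.

64.76 wt%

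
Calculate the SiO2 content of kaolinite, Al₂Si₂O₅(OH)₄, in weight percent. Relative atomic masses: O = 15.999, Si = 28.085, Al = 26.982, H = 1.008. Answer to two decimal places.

46.55 wt%

Formula mass = 258.157 g/mol.
2 Si → 2.0000 mol SiO2 per formula unit; M(SiO2) = 60.083, so SiO2 mass = 120.166 g.
120.166/258.157 × 100 = 46.55 wt%.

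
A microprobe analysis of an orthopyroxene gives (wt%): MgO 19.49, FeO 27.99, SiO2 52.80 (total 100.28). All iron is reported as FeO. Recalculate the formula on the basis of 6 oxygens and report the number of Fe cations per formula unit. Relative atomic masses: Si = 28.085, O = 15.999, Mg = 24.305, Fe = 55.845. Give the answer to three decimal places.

MgO: 19.49/40.304 = 0.48357 mol → 0.48357 mol Mg, 0.48357 mol O.
FeO: 27.99/71.844 = 0.38959 mol → 0.38959 mol Fe, 0.38959 mol O.
SiO2: 52.80/60.083 = 0.87878 mol → 0.87878 mol Si, 1.75756 mol O.
Total oxygen = 2.63072 mol. Normalization factor = 6/2.63072 = 2.28074.
Fe per 6 O = 0.38959 × 2.28074 = 0.889.

0.889 Fe apfu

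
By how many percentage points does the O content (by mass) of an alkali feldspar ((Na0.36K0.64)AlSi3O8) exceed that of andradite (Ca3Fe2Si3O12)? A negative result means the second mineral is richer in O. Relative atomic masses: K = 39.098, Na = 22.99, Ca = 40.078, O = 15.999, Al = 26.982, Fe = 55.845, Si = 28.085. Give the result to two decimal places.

9.18 percentage points

M((Na0.36K0.64)AlSi3O8) = 272.528 g/mol, so wt% O = 127.992/272.528 × 100 = 46.96%.
M(Ca3Fe2Si3O12) = 508.167 g/mol, so wt% O = 191.988/508.167 × 100 = 37.78%.
46.96 − 37.78 = 9.18 pp.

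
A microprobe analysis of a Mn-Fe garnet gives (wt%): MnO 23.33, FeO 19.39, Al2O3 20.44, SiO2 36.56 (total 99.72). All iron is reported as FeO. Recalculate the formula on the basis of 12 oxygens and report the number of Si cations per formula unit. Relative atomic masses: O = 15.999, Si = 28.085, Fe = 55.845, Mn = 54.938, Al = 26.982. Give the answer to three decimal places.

23.33 wt% MnO ÷ 70.937 g/mol = 0.32888 mol, giving 0.32888 Mn and 0.32888 O.
19.39 wt% FeO ÷ 71.844 g/mol = 0.26989 mol, giving 0.26989 Fe and 0.26989 O.
20.44 wt% Al2O3 ÷ 101.961 g/mol = 0.20047 mol, giving 0.40094 Al and 0.60141 O.
36.56 wt% SiO2 ÷ 60.083 g/mol = 0.60849 mol, giving 0.60849 Si and 1.21698 O.
Oxygen sums to 2.41716; scaling by 12/2.41716 = 4.96450 puts the formula on 12 O.
Si: 0.60849 × 4.96450 = 3.021 atoms per formula unit.

3.021 Si apfu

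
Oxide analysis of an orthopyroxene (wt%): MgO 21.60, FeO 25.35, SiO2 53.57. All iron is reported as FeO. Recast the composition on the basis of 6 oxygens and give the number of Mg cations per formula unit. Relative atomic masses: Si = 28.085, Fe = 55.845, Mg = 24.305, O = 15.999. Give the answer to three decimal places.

1.203 Mg apfu

21.60 wt% MgO ÷ 40.304 g/mol = 0.53593 mol, giving 0.53593 Mg and 0.53593 O.
25.35 wt% FeO ÷ 71.844 g/mol = 0.35285 mol, giving 0.35285 Fe and 0.35285 O.
53.57 wt% SiO2 ÷ 60.083 g/mol = 0.89160 mol, giving 0.89160 Si and 1.78320 O.
Oxygen sums to 2.67198; scaling by 6/2.67198 = 2.24553 puts the formula on 6 O.
Mg: 0.53593 × 2.24553 = 1.203 atoms per formula unit.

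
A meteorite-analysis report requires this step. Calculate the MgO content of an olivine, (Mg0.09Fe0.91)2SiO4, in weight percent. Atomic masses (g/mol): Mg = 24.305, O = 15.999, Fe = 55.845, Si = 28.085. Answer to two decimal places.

M((Mg0.09Fe0.91)2SiO4) = 198.094 g/mol; M(MgO) = 40.304 g/mol.
Moles MgO per formula unit = 0.18 Mg ÷ 1 = 0.1800.
MgO fraction = (0.1800 × 40.304) / 198.094 = 7.255/198.094 = 0.0366.

3.66 wt%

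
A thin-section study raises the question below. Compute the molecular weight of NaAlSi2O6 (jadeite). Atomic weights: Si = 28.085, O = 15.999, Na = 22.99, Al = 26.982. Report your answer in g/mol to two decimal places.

Na: 1 × 22.99 = 22.9900
Al: 1 × 26.982 = 26.9820
Si: 2 × 28.085 = 56.1700
O: 6 × 15.999 = 95.9940
Summing the contributions gives the formula mass.

202.14 g/mol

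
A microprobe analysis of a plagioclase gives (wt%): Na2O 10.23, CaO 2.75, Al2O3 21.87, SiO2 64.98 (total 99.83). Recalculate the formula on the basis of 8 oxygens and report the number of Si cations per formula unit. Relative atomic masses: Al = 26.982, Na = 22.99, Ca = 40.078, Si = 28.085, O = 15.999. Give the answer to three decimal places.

2.864 Si apfu

Na2O: 10.23/61.979 = 0.16506 mol → 0.33012 mol Na, 0.16506 mol O.
CaO: 2.75/56.077 = 0.04904 mol → 0.04904 mol Ca, 0.04904 mol O.
Al2O3: 21.87/101.961 = 0.21449 mol → 0.42898 mol Al, 0.64347 mol O.
SiO2: 64.98/60.083 = 1.08150 mol → 1.08150 mol Si, 2.16300 mol O.
Total oxygen = 3.02057 mol. Normalization factor = 8/3.02057 = 2.64851.
Si per 8 O = 1.08150 × 2.64851 = 2.864.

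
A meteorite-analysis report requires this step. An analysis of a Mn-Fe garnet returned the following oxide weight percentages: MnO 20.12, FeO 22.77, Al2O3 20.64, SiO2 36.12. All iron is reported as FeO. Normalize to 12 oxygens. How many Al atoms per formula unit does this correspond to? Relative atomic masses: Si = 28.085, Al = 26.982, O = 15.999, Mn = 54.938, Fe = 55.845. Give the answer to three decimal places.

2.016 Al apfu

MnO (M=70.937): mol = 0.28363; Mn = 0.28363, O = 0.28363.
FeO (M=71.844): mol = 0.31694; Fe = 0.31694, O = 0.31694.
Al2O3 (M=101.961): mol = 0.20243; Al = 0.40486, O = 0.60729.
SiO2 (M=60.083): mol = 0.60117; Si = 0.60117, O = 1.20234.
ΣO = 2.41020; factor = 12/ΣO = 4.97884.
Al apfu = 0.40486 × 4.97884 = 2.016.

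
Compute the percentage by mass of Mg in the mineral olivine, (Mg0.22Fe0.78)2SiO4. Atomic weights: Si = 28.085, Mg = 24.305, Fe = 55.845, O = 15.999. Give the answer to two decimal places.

5.63 wt%

Molar mass of (Mg0.22Fe0.78)2SiO4: 0.44·24.305 + 1.56·55.845 + 1·28.085 + 4·15.999 = 189.893 g/mol.
Mass of Mg per formula unit: 0.44 × 24.305 = 10.694 g.
Weight fraction Mg = 10.694 / 189.893 = 0.0563.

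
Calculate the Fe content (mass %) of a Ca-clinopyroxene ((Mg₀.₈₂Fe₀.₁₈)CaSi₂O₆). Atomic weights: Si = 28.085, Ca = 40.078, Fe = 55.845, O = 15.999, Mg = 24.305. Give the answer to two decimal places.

4.52 mass %

M((Mg₀.₈₂Fe₀.₁₈)CaSi₂O₆) = 222.224 g/mol.
Fe contributes 0.18 × 55.845 = 10.052 g per mole.
10.052/222.224 = 0.0452 → 4.52%.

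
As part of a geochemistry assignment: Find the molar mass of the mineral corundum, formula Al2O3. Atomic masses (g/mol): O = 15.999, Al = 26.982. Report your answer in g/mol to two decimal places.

The formula mass is the sum 2(26.982) + 3(15.999).

101.96 g/mol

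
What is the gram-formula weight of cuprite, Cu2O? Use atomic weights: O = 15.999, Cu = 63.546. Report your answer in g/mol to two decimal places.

143.09 g/mol

M = 2×63.546 + 1×15.999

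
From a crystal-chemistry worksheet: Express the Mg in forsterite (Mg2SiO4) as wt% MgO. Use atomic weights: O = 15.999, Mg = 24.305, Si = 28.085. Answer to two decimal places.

57.29 wt%

M(Mg2SiO4) = 140.691 g/mol; M(MgO) = 40.304 g/mol.
Moles MgO per formula unit = 2 Mg ÷ 1 = 2.0000.
MgO fraction = (2.0000 × 40.304) / 140.691 = 80.608/140.691 = 0.5729.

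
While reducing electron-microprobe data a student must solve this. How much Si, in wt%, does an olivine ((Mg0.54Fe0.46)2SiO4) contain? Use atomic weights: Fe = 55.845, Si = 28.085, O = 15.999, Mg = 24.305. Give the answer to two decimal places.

Molar mass of (Mg0.54Fe0.46)2SiO4: 1.08*24.305 + 0.92*55.845 + 1*28.085 + 4*15.999 = 169.708 g/mol.
Mass of Si per formula unit: 1 × 28.085 = 28.085 g.
Weight fraction Si = 28.085 / 169.708 = 0.1655.

16.55 wt%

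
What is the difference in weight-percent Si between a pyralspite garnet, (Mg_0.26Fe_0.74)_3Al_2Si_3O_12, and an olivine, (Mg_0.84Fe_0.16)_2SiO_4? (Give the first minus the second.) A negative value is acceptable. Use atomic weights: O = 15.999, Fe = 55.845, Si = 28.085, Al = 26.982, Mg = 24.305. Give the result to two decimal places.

First mineral: 84.255 g Si in 473.141 g formula = 17.81 wt% Si.
Second mineral: 28.085 g Si in 150.784 g formula = 18.63 wt% Si.
17.81% − 18.63% gives a difference of -0.82 percentage points.

-0.82 percentage points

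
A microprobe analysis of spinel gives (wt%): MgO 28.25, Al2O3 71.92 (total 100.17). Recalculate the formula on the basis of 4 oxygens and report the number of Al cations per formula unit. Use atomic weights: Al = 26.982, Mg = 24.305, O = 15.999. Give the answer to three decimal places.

2.003 Al apfu

28.25 wt% MgO ÷ 40.304 g/mol = 0.70092 mol, giving 0.70092 Mg and 0.70092 O.
71.92 wt% Al2O3 ÷ 101.961 g/mol = 0.70537 mol, giving 1.41074 Al and 2.11611 O.
Oxygen sums to 2.81703; scaling by 4/2.81703 = 1.41994 puts the formula on 4 O.
Al: 1.41074 × 1.41994 = 2.003 atoms per formula unit.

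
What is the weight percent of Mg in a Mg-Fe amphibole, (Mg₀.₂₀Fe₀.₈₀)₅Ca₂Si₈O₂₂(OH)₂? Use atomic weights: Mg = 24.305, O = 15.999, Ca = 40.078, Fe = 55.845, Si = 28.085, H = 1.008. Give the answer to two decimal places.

M((Mg₀.₂₀Fe₀.₈₀)₅Ca₂Si₈O₂₂(OH)₂) = 938.513 g/mol.
Mg contributes 1 × 24.305 = 24.305 g per mole.
24.305/938.513 = 0.0259 → 2.59%.

2.59 wt%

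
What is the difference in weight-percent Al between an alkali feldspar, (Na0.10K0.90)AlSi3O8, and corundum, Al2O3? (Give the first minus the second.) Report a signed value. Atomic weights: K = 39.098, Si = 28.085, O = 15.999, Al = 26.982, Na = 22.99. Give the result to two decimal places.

-43.18 percentage points

Al in (Na0.10K0.90)AlSi3O8: molar mass 276.716 g/mol; 1×26.982 = 26.982 g → 9.75 wt%.
Al in Al2O3: molar mass 101.961 g/mol; 2×26.982 = 53.964 g → 52.93 wt%.
Difference = 9.75 − 52.93 = -43.18 percentage points.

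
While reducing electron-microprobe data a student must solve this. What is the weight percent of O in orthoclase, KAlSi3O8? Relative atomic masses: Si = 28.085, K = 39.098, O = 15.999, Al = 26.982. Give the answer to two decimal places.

Molar mass of KAlSi3O8: 1*39.098 + 1*26.982 + 3*28.085 + 8*15.999 = 278.327 g/mol.
Mass of O per formula unit: 8 × 15.999 = 127.992 g.
Weight fraction O = 127.992 / 278.327 = 0.4599.

45.99 weight percent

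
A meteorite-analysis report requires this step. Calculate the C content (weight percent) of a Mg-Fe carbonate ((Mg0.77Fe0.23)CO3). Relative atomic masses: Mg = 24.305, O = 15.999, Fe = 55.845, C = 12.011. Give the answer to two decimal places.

13.12 weight percent

M((Mg0.77Fe0.23)CO3) = 91.567 g/mol.
C contributes 1 × 12.011 = 12.011 g per mole.
12.011/91.567 = 0.1312 → 13.12%.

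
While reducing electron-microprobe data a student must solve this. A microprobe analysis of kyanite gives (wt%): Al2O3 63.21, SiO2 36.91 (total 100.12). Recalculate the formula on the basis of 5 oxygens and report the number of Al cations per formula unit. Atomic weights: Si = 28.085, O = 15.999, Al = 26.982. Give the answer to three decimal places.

Al2O3: 63.21/101.961 = 0.61994 mol → 1.23988 mol Al, 1.85982 mol O.
SiO2: 36.91/60.083 = 0.61432 mol → 0.61432 mol Si, 1.22864 mol O.
Total oxygen = 3.08846 mol. Normalization factor = 5/3.08846 = 1.61893.
Al per 5 O = 1.23988 × 1.61893 = 2.007.

2.007 Al apfu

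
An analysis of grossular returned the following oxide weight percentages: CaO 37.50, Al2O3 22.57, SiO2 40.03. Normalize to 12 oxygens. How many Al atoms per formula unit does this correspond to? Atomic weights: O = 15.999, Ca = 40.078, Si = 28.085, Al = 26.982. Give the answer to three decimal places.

CaO: 37.50/56.077 = 0.66872 mol → 0.66872 mol Ca, 0.66872 mol O.
Al2O3: 22.57/101.961 = 0.22136 mol → 0.44272 mol Al, 0.66408 mol O.
SiO2: 40.03/60.083 = 0.66625 mol → 0.66625 mol Si, 1.33250 mol O.
Total oxygen = 2.66530 mol. Normalization factor = 12/2.66530 = 4.50231.
Al per 12 O = 0.44272 × 4.50231 = 1.993.

1.993 Al apfu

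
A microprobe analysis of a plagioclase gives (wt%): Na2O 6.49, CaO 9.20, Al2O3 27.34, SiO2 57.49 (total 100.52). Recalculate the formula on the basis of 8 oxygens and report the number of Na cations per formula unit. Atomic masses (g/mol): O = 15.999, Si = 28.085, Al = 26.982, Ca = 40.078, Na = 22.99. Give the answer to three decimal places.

Na2O: 6.49/61.979 = 0.10471 mol → 0.20942 mol Na, 0.10471 mol O.
CaO: 9.20/56.077 = 0.16406 mol → 0.16406 mol Ca, 0.16406 mol O.
Al2O3: 27.34/101.961 = 0.26814 mol → 0.53628 mol Al, 0.80442 mol O.
SiO2: 57.49/60.083 = 0.95684 mol → 0.95684 mol Si, 1.91368 mol O.
Total oxygen = 2.98687 mol. Normalization factor = 8/2.98687 = 2.67839.
Na per 8 O = 0.20942 × 2.67839 = 0.561.

0.561 Na apfu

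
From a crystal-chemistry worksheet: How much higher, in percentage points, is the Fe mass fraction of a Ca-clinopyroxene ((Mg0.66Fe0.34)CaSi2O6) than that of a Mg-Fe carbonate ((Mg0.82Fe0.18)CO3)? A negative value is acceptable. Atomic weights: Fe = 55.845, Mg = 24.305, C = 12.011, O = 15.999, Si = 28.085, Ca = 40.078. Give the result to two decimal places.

-2.82 percentage points

First mineral: 18.987 g Fe in 227.271 g formula = 8.35 wt% Fe.
Second mineral: 10.052 g Fe in 89.990 g formula = 11.17 wt% Fe.
8.35% − 11.17% gives a difference of -2.82 percentage points.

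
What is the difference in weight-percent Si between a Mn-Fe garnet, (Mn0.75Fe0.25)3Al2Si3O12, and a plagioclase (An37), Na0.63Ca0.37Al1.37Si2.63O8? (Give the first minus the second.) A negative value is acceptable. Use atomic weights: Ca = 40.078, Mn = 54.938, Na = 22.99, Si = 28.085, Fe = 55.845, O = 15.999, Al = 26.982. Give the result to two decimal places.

M((Mn0.75Fe0.25)3Al2Si3O12) = 495.701 g/mol, so wt% Si = 84.255/495.701 × 100 = 17.00%.
M(Na0.63Ca0.37Al1.37Si2.63O8) = 268.133 g/mol, so wt% Si = 73.864/268.133 × 100 = 27.55%.
17.00 − 27.55 = -10.55 pp.

-10.55 percentage points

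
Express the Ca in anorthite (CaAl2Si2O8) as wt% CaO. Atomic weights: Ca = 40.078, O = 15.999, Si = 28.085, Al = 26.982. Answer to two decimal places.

Molar mass of CaAl2Si2O8 = 1*40.078 + 2*26.982 + 2*28.085 + 8*15.999 = 278.204 g/mol.
Each formula unit contains 1 Ca, equivalent to 1/1 = 1.0000 mol CaO.
M(CaO) = 1×40.078 + 1×15.999 = 56.077 g/mol.
Mass of CaO per formula unit = 1.0000 × 56.077 = 56.077 g.
CaO wt% = 56.077 / 278.204 × 100 = 20.16%.

20.16 wt%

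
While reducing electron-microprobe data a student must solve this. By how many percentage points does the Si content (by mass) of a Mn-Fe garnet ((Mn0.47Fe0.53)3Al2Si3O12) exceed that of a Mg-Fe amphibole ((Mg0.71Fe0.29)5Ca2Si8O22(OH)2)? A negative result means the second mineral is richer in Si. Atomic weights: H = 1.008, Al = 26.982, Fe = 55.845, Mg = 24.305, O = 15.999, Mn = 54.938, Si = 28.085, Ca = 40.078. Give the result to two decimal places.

-9.21 percentage points

Si in (Mn0.47Fe0.53)3Al2Si3O12: molar mass 496.463 g/mol; 3×28.085 = 84.255 g → 16.97 wt%.
Si in (Mg0.71Fe0.29)5Ca2Si8O22(OH)2: molar mass 858.086 g/mol; 8×28.085 = 224.680 g → 26.18 wt%.
Difference = 16.97 − 26.18 = -9.21 percentage points.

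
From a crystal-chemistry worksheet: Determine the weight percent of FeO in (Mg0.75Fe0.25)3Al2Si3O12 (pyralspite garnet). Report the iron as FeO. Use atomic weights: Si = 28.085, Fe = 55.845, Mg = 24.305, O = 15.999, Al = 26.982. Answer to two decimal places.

12.63 wt%

M((Mg0.75Fe0.25)3Al2Si3O12) = 426.777 g/mol; M(FeO) = 71.844 g/mol.
Moles FeO per formula unit = 0.75 Fe ÷ 1 = 0.7500.
FeO fraction = (0.7500 × 71.844) / 426.777 = 53.883/426.777 = 0.1263.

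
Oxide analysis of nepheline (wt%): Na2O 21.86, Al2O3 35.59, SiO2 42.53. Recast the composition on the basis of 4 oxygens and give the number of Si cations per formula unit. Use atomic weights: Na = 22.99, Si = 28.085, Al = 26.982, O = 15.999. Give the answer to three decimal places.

Na2O (M=61.979): mol = 0.35270; Na = 0.70540, O = 0.35270.
Al2O3 (M=101.961): mol = 0.34906; Al = 0.69812, O = 1.04718.
SiO2 (M=60.083): mol = 0.70785; Si = 0.70785, O = 1.41570.
ΣO = 2.81558; factor = 4/ΣO = 1.42067.
Si apfu = 0.70785 × 1.42067 = 1.006.

1.006 Si apfu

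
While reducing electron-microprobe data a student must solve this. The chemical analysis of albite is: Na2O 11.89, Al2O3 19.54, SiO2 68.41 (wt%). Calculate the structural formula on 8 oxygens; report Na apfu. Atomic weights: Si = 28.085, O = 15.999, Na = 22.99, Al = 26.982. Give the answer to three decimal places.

Na2O (M=61.979): mol = 0.19184; Na = 0.38368, O = 0.19184.
Al2O3 (M=101.961): mol = 0.19164; Al = 0.38328, O = 0.57492.
SiO2 (M=60.083): mol = 1.13859; Si = 1.13859, O = 2.27718.
ΣO = 3.04394; factor = 8/ΣO = 2.62817.
Na apfu = 0.38368 × 2.62817 = 1.008.

1.008 Na apfu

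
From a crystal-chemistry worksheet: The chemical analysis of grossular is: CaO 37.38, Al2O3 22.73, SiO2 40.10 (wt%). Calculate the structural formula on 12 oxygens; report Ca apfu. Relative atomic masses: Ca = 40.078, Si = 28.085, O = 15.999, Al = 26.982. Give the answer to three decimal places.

2.996 Ca apfu

CaO (M=56.077): mol = 0.66658; Ca = 0.66658, O = 0.66658.
Al2O3 (M=101.961): mol = 0.22293; Al = 0.44586, O = 0.66879.
SiO2 (M=60.083): mol = 0.66741; Si = 0.66741, O = 1.33482.
ΣO = 2.67019; factor = 12/ΣO = 4.49406.
Ca apfu = 0.66658 × 4.49406 = 2.996.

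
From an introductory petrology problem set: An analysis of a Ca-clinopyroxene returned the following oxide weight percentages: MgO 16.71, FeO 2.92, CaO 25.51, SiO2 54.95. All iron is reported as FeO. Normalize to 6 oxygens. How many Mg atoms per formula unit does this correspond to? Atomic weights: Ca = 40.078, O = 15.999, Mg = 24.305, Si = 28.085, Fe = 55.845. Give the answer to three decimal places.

MgO: 16.71/40.304 = 0.41460 mol → 0.41460 mol Mg, 0.41460 mol O.
FeO: 2.92/71.844 = 0.04064 mol → 0.04064 mol Fe, 0.04064 mol O.
CaO: 25.51/56.077 = 0.45491 mol → 0.45491 mol Ca, 0.45491 mol O.
SiO2: 54.95/60.083 = 0.91457 mol → 0.91457 mol Si, 1.82914 mol O.
Total oxygen = 2.73929 mol. Normalization factor = 6/2.73929 = 2.19035.
Mg per 6 O = 0.41460 × 2.19035 = 0.908.

0.908 Mg apfu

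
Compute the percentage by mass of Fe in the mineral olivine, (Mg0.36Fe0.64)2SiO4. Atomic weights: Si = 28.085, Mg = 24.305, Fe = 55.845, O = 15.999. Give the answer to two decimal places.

39.48 wt%

Formula mass = 0.72×24.305 + 1.28×55.845 + 1×28.085 + 4×15.999 = 181.062 g/mol, of which 71.482 g is Fe.
So Fe makes up 71.482/181.062 = 0.3948 of the mass, i.e. 39.48%.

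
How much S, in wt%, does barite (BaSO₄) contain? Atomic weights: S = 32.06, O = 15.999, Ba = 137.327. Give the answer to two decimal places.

13.74 wt%

Formula mass = 1·137.327 + 1·32.06 + 4·15.999 = 233.383 g/mol, of which 32.060 g is S.
So S makes up 32.060/233.383 = 0.1374 of the mass, i.e. 13.74%.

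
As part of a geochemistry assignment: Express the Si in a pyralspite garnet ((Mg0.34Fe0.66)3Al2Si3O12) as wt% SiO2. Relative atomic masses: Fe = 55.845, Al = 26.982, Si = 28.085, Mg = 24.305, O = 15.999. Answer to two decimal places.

38.72 wt%

M((Mg0.34Fe0.66)3Al2Si3O12) = 465.571 g/mol; M(SiO2) = 60.083 g/mol.
Moles SiO2 per formula unit = 3 Si ÷ 1 = 3.0000.
SiO2 fraction = (3.0000 × 60.083) / 465.571 = 180.249/465.571 = 0.3872.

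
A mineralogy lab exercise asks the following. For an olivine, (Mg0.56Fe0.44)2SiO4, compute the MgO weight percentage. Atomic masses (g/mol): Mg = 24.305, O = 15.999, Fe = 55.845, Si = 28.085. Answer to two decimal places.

M((Mg0.56Fe0.44)2SiO4) = 168.446 g/mol; M(MgO) = 40.304 g/mol.
Moles MgO per formula unit = 1.12 Mg ÷ 1 = 1.1200.
MgO fraction = (1.1200 × 40.304) / 168.446 = 45.140/168.446 = 0.2680.

26.80 wt%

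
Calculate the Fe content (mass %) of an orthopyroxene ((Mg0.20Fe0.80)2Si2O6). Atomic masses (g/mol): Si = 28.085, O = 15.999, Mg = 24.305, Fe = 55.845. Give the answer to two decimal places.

35.56 mass %

Formula mass = 0.40×24.305 + 1.60×55.845 + 2×28.085 + 6×15.999 = 251.238 g/mol, of which 89.352 g is Fe.
So Fe makes up 89.352/251.238 = 0.3556 of the mass, i.e. 35.56%.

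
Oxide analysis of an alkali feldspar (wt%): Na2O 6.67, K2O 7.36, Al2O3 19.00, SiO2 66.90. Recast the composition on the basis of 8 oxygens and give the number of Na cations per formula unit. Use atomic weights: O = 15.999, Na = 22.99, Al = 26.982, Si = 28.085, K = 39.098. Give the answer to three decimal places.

0.579 Na apfu

6.67 wt% Na2O ÷ 61.979 g/mol = 0.10762 mol, giving 0.21524 Na and 0.10762 O.
7.36 wt% K2O ÷ 94.195 g/mol = 0.07814 mol, giving 0.15628 K and 0.07814 O.
19.00 wt% Al2O3 ÷ 101.961 g/mol = 0.18635 mol, giving 0.37270 Al and 0.55905 O.
66.90 wt% SiO2 ÷ 60.083 g/mol = 1.11346 mol, giving 1.11346 Si and 2.22692 O.
Oxygen sums to 2.97173; scaling by 8/2.97173 = 2.69203 puts the formula on 8 O.
Na: 0.21524 × 2.69203 = 0.579 atoms per formula unit.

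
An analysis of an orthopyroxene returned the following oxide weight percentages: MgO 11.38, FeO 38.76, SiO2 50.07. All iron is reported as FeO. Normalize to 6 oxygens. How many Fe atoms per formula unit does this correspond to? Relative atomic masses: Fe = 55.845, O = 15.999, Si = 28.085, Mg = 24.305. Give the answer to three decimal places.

1.301 Fe apfu

MgO (M=40.304): mol = 0.28235; Mg = 0.28235, O = 0.28235.
FeO (M=71.844): mol = 0.53950; Fe = 0.53950, O = 0.53950.
SiO2 (M=60.083): mol = 0.83335; Si = 0.83335, O = 1.66670.
ΣO = 2.48855; factor = 6/ΣO = 2.41104.
Fe apfu = 0.53950 × 2.41104 = 1.301.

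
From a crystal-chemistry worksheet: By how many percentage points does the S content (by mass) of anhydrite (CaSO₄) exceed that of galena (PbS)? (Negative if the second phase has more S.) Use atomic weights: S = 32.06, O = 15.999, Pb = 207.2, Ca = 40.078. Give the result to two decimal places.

First mineral: 32.060 g S in 136.134 g formula = 23.55 wt% S.
Second mineral: 32.060 g S in 239.260 g formula = 13.40 wt% S.
23.55% − 13.40% gives a difference of 10.15 percentage points.

10.15 percentage points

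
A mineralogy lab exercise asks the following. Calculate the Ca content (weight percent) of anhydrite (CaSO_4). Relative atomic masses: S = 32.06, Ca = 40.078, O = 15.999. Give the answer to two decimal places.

29.44 weight percent

Formula mass = 1*40.078 + 1*32.06 + 4*15.999 = 136.134 g/mol, of which 40.078 g is Ca.
So Ca makes up 40.078/136.134 = 0.2944 of the mass, i.e. 29.44%.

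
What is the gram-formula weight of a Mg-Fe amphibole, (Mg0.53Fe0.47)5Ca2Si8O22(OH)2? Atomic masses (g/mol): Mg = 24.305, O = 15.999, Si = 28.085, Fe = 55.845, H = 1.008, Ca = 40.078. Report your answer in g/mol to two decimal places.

The formula mass is the sum 2.65×24.305 + 2.35×55.845 + 2×40.078 + 8×28.085 + 24×15.999 + 2×1.008.

886.47 g/mol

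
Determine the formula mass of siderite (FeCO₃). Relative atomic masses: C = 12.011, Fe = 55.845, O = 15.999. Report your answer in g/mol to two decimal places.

M = 1·55.845 + 1·12.011 + 3·15.999

115.85 g/mol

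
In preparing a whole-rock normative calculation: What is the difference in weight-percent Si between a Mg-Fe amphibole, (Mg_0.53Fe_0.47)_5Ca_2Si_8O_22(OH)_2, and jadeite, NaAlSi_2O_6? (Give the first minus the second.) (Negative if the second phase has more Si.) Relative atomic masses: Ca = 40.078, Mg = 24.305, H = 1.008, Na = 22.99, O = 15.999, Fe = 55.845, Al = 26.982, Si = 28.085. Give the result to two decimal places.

First mineral: 224.680 g Si in 886.472 g formula = 25.35 wt% Si.
Second mineral: 56.170 g Si in 202.136 g formula = 27.79 wt% Si.
25.35% − 27.79% gives a difference of -2.44 percentage points.

-2.44 percentage points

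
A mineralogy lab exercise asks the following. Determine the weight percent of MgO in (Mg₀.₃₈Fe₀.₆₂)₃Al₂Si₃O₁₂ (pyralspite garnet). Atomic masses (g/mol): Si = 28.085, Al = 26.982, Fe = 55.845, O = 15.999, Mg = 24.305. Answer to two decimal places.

9.95 wt%

Formula mass = 461.786 g/mol.
1.14 Mg → 1.1400 mol MgO per formula unit; M(MgO) = 40.304, so MgO mass = 45.947 g.
45.947/461.786 × 100 = 9.95 wt%.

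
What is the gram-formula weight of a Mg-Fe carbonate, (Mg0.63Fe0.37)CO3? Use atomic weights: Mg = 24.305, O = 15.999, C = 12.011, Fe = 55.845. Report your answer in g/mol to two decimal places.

The formula mass is the sum 0.63*24.305 + 0.37*55.845 + 1*12.011 + 3*15.999.

95.98 g/mol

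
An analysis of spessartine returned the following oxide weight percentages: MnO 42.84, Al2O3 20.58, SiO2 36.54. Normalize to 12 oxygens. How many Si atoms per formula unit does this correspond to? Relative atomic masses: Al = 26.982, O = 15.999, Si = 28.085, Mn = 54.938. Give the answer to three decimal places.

3.009 Si apfu

42.84 wt% MnO ÷ 70.937 g/mol = 0.60392 mol, giving 0.60392 Mn and 0.60392 O.
20.58 wt% Al2O3 ÷ 101.961 g/mol = 0.20184 mol, giving 0.40368 Al and 0.60552 O.
36.54 wt% SiO2 ÷ 60.083 g/mol = 0.60816 mol, giving 0.60816 Si and 1.21632 O.
Oxygen sums to 2.42576; scaling by 12/2.42576 = 4.94690 puts the formula on 12 O.
Si: 0.60816 × 4.94690 = 3.009 atoms per formula unit.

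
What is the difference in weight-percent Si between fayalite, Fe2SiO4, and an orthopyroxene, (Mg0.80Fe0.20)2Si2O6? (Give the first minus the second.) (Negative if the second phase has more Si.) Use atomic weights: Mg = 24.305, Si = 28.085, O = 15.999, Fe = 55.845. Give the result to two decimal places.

M(Fe2SiO4) = 203.771 g/mol, so wt% Si = 28.085/203.771 × 100 = 13.78%.
M((Mg0.80Fe0.20)2Si2O6) = 213.390 g/mol, so wt% Si = 56.170/213.390 × 100 = 26.32%.
13.78 − 26.32 = -12.54 pp.

-12.54 percentage points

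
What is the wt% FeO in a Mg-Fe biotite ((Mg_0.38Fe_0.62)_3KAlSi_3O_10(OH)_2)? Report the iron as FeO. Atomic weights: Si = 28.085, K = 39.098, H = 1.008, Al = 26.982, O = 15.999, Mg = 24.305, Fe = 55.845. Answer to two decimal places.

28.08 wt%

Formula mass = 475.918 g/mol.
1.86 Fe → 1.8600 mol FeO per formula unit; M(FeO) = 71.844, so FeO mass = 133.630 g.
133.630/475.918 × 100 = 28.08 wt%.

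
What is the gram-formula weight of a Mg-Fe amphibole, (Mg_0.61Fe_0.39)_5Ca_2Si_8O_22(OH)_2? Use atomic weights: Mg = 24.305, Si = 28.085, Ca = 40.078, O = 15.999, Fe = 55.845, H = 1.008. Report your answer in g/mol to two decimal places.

873.86 g/mol

M = 3.05*24.305 + 1.95*55.845 + 2*40.078 + 8*28.085 + 24*15.999 + 2*1.008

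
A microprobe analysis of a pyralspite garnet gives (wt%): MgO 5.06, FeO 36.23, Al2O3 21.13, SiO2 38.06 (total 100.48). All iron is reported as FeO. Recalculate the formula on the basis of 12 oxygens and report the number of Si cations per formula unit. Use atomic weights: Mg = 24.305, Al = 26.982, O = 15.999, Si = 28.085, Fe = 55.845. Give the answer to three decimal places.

3.018 Si apfu

MgO: 5.06/40.304 = 0.12555 mol → 0.12555 mol Mg, 0.12555 mol O.
FeO: 36.23/71.844 = 0.50429 mol → 0.50429 mol Fe, 0.50429 mol O.
Al2O3: 21.13/101.961 = 0.20724 mol → 0.41448 mol Al, 0.62172 mol O.
SiO2: 38.06/60.083 = 0.63346 mol → 0.63346 mol Si, 1.26692 mol O.
Total oxygen = 2.51848 mol. Normalization factor = 12/2.51848 = 4.76478.
Si per 12 O = 0.63346 × 4.76478 = 3.018.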